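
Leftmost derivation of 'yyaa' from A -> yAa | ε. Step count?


Derivation: A => yAa => yyAaa => yyaa
Steps: 3


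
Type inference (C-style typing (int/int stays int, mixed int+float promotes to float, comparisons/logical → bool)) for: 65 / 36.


Operand types: int / int
Rule: mixed int/float promotes to float; int/int stays int
Result type: int


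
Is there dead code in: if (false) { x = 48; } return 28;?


condition is constant false, so the whole block is unreachable
Dead: 'if (false) { x = 48; }'


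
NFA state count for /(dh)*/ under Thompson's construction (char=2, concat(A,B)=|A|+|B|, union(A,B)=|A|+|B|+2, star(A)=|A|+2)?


Syntax tree has 2 char leaf(s), 0 union(s), 1 star(s)
chars contribute 2×2 = 4; each union adds +2; each star adds +2
Total: 4 + 0 + 2 = 6 states


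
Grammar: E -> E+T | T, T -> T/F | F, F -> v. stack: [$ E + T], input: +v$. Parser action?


handle 'E+T' on top; lookahead ∈ FOLLOW(E) = {+, $}
Action: reduce (E -> E+T)


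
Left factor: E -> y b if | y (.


Common prefix: 'y'
Factored: E -> y E', E' -> b if | (


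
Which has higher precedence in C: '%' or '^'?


'%' is multiplicative (level 10); '^' is bitwise XOR (level 4)
Higher level binds tighter
'%' has higher precedence than '^'


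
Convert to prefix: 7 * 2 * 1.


left-to-right (same/higher precedence on left): tree is (* (* 7 2) 1)
Prefix: * * 7 2 1


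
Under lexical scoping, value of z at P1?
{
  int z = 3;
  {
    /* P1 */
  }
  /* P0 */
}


P1's block does not declare z; resolves to the enclosing declaration at depth 0
z = 3


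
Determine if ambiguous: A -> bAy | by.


balanced b^n…y^n: each string has a unique parse
Unambiguous


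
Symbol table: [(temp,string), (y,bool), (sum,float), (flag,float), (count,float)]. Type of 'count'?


Lookup 'count' → type float


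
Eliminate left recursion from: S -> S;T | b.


Left-recursive alternatives: S;T; non-recursive: b
Introduce S': S -> bS', S' -> ;TS' | ε


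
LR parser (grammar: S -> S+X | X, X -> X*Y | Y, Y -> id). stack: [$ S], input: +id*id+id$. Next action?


shift '+' to continue S -> S+X
Action: shift


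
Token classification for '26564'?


Pattern: digits only
Type: INTEGER_LITERAL


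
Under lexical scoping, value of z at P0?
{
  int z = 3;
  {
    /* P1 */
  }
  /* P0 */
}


z declared in the same block as P0
z = 3


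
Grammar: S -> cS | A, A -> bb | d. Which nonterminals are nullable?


A nonterminal is nullable iff some alternative derives ε (directly, or every symbol in it is nullable)
Nullable: {}


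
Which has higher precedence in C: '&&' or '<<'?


'<<' is shift (level 8); '&&' is logical AND (level 2)
Higher level binds tighter
'<<' has higher precedence than '&&'


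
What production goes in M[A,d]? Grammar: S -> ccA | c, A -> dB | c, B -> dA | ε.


For [A, d]: 'd' ∈ FIRST(dB)
Entry: A -> dB


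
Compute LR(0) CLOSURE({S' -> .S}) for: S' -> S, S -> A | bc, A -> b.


Start: S' -> .S
For each item with dot before a nonterminal B, add B -> .γ for every B-production
Closure: [S' -> .S, S -> .A, S -> .bc, A -> .b]


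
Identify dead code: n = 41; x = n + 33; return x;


n is read by x's definition; x is returned
No dead code


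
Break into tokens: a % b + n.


Scan left to right, longest-match per lexeme
Tokens: ID(a), OP(%), ID(b), OP(+), ID(n)


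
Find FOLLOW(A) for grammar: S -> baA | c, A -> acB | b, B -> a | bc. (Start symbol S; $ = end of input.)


$ ∈ FOLLOW(S). For each A -> αBβ: add FIRST(β)\{ε} to FOLLOW(B); if β nullable, add FOLLOW(A).
FOLLOW(A) = {$}


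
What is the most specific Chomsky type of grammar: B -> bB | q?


Right-linear: every RHS is a terminal or a terminal followed by one nonterminal
Classification: Type 3 (Regular)


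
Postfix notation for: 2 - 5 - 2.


Left to right (same or higher precedence on left)
Postfix: 2 5 - 2 -


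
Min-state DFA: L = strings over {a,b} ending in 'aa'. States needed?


Track the longest suffix of input matching a prefix of 'aa': 3 classes (prefixes of length 0..2)
Minimal DFA: 3 states


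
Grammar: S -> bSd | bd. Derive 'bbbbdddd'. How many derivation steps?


Derivation: S => bSd => bbSdd => bbbSddd => bbbbdddd
Steps: 4


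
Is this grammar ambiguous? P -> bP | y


right-linear, alternatives start with distinct terminals 'b' vs 'y': unique leftmost derivation
Unambiguous


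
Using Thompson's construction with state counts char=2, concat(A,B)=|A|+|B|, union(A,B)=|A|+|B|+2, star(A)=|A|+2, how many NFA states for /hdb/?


Syntax tree has 3 char leaf(s), 0 union(s), 0 star(s)
chars contribute 3×2 = 6; each union adds +2; each star adds +2
Total: 6 + 0 + 0 = 6 states


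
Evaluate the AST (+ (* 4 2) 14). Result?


Evaluate inner: (* 4 2) = 8
Evaluate root: (+ 8 14) = 22
Result: 22


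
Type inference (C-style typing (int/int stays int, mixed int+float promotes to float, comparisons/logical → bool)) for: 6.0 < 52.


Operand types: float < int
Rule: comparison yields bool
Result type: bool


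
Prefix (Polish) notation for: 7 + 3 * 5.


'*' binds tighter: tree is (+ 7 (* 3 5))
Prefix: + 7 * 3 5


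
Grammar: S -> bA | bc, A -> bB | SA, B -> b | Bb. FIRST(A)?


Per alternative of A: FIRST(bB) = {b}; FIRST(SA) = {b}
FIRST(A) = {b}


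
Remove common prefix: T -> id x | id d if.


Common prefix: 'id'
Factored: T -> id T', T' -> x | d if


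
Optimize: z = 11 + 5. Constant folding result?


11 + 5 = 16 at compile time
Optimized: z = 16


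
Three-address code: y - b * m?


Break into single-operator statements:
t1 = b * m
t2 = y - t1


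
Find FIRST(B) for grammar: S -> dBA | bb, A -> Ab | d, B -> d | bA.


Per alternative of B: FIRST(d) = {d}; FIRST(bA) = {b}
FIRST(B) = {b, d}


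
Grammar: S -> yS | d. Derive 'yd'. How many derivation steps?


Derivation: S => yS => yd
Steps: 2


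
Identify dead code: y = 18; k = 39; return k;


y is assigned but never read
Dead: 'y = 18'


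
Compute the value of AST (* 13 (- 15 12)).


Evaluate inner: (- 15 12) = 3
Evaluate root: (* 13 3) = 39
Result: 39


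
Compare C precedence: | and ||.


'|' is bitwise OR (level 3); '||' is logical OR (level 1)
Higher level binds tighter
'|' has higher precedence than '||'


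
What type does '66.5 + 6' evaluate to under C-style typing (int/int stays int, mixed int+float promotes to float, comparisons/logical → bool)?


Operand types: float + int
Rule: mixed int/float promotes to float; int/int stays int
Result type: float


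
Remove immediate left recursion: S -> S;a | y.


Left-recursive alternatives: S;a; non-recursive: y
Introduce S': S -> yS', S' -> ;aS' | ε


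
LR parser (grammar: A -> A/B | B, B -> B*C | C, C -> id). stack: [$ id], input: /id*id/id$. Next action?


'id' on top is the handle for C -> id
Action: reduce (C -> id)


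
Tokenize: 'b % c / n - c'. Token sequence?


Scan left to right, longest-match per lexeme
Tokens: ID(b), OP(%), ID(c), OP(/), ID(n), OP(-), ID(c)


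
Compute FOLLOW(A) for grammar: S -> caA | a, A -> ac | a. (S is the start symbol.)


$ ∈ FOLLOW(S). For each A -> αBβ: add FIRST(β)\{ε} to FOLLOW(B); if β nullable, add FOLLOW(A).
FOLLOW(A) = {$}


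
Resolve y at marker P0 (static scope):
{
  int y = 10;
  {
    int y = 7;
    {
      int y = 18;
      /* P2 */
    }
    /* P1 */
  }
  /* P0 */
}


y declared in the same block as P0
y = 10


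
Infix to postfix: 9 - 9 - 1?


Left to right (same or higher precedence on left)
Postfix: 9 9 - 1 -


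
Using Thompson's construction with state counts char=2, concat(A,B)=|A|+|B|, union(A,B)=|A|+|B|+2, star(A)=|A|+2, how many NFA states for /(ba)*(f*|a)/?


Syntax tree has 4 char leaf(s), 1 union(s), 2 star(s)
chars contribute 4×2 = 8; each union adds +2; each star adds +2
Total: 8 + 2 + 4 = 14 states


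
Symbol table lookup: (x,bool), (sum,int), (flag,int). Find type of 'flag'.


Lookup 'flag' → type int


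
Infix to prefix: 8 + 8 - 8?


left-to-right (same/higher precedence on left): tree is (- (+ 8 8) 8)
Prefix: - + 8 8 8


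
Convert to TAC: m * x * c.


Break into single-operator statements:
t1 = m * x
t2 = t1 * c


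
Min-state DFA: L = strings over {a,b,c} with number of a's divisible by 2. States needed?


Track (count of a) mod 2: states 0..1, accept at 0
Minimal DFA: 2 states


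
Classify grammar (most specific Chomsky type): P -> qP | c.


Right-linear: every RHS is a terminal or a terminal followed by one nonterminal
Classification: Type 3 (Regular)


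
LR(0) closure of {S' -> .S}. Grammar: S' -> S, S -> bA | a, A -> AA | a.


Start: S' -> .S
For each item with dot before a nonterminal B, add B -> .γ for every B-production
Closure: [S' -> .S, S -> .bA, S -> .a]


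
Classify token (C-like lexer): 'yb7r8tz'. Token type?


Pattern: letter/underscore followed by alphanumerics, not a keyword
Type: IDENTIFIER


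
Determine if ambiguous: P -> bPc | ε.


balanced b^n…c^n: each string has a unique parse
Unambiguous


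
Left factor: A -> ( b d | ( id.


Common prefix: '('
Factored: A -> ( A', A' -> b d | id


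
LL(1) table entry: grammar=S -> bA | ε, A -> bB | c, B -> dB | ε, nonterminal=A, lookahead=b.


For [A, b]: 'b' ∈ FIRST(bB)
Entry: A -> bB


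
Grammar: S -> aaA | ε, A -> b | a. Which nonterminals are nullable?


A nonterminal is nullable iff some alternative derives ε (directly, or every symbol in it is nullable)
Nullable: {S}


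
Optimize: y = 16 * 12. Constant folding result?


16 * 12 = 192 at compile time
Optimized: y = 192


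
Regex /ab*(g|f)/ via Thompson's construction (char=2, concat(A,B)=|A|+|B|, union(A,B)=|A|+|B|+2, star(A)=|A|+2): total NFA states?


Syntax tree has 4 char leaf(s), 1 union(s), 1 star(s)
chars contribute 4×2 = 8; each union adds +2; each star adds +2
Total: 8 + 2 + 2 = 12 states


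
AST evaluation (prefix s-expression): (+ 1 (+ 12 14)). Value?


Evaluate inner: (+ 12 14) = 26
Evaluate root: (+ 1 26) = 27
Result: 27


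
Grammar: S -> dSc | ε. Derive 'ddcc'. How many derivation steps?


Derivation: S => dSc => ddScc => ddcc
Steps: 3


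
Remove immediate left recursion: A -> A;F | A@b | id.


Left-recursive alternatives: A;F, A@b; non-recursive: id
Introduce A': A -> idA', A' -> ;FA' | @bA' | ε


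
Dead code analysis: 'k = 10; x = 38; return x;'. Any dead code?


k is assigned but never read
Dead: 'k = 10'


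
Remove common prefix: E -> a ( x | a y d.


Common prefix: 'a'
Factored: E -> a E', E' -> ( x | y d


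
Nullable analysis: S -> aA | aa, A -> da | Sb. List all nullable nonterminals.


A nonterminal is nullable iff some alternative derives ε (directly, or every symbol in it is nullable)
Nullable: {}


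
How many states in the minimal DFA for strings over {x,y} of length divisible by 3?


Track length mod 3: states 0..2, accept at 0
Minimal DFA: 3 states


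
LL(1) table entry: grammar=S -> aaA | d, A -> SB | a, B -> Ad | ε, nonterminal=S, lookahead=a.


For [S, a]: 'a' ∈ FIRST(aaA)
Entry: S -> aaA


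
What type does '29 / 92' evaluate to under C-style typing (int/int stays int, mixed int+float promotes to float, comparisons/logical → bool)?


Operand types: int / int
Rule: mixed int/float promotes to float; int/int stays int
Result type: int


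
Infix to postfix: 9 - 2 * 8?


* has higher precedence, evaluate 2*8 first
Postfix: 9 2 8 * -


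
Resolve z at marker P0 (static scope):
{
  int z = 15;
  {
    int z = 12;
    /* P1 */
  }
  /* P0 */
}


z declared in the same block as P0
z = 15


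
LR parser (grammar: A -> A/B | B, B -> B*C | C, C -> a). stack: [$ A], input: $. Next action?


start symbol A on stack, input exhausted
Action: accept


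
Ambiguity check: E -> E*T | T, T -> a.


precedence layered via separate nonterminal T: deterministic
Unambiguous


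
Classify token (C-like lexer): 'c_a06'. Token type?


Pattern: letter/underscore followed by alphanumerics, not a keyword
Type: IDENTIFIER


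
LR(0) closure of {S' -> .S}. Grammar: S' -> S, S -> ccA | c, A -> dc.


Start: S' -> .S
For each item with dot before a nonterminal B, add B -> .γ for every B-production
Closure: [S' -> .S, S -> .ccA, S -> .c]


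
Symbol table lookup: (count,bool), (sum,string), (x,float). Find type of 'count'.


Lookup 'count' → type bool


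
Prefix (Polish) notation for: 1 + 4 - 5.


left-to-right (same/higher precedence on left): tree is (- (+ 1 4) 5)
Prefix: - + 1 4 5


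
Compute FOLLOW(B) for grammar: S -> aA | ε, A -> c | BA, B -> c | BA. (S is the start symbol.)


$ ∈ FOLLOW(S). For each A -> αBβ: add FIRST(β)\{ε} to FOLLOW(B); if β nullable, add FOLLOW(A).
FOLLOW(B) = {c}


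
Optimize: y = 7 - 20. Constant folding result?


7 - 20 = -13 at compile time
Optimized: y = -13


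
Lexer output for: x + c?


Scan left to right, longest-match per lexeme
Tokens: ID(x), OP(+), ID(c)


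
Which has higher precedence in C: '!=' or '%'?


'%' is multiplicative (level 10); '!=' is equality (level 6)
Higher level binds tighter
'%' has higher precedence than '!='


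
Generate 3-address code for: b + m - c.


Break into single-operator statements:
t1 = b + m
t2 = t1 - c


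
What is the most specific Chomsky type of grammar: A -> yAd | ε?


Single nonterminal LHS, but y^n d^n is not regular
Classification: Type 2 (Context-Free)


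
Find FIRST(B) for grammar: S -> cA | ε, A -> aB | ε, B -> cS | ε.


Per alternative of B: FIRST(cS) = {c}; FIRST(ε) = {ε}
FIRST(B) = {c, ε}


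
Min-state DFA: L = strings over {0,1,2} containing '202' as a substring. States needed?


KMP-style automaton: 3 progress states + 1 absorbing accept = 4
Minimal DFA: 4 states


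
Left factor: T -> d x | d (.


Common prefix: 'd'
Factored: T -> d T', T' -> x | (


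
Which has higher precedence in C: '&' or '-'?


'-' is additive (level 9); '&' is bitwise AND (level 5)
Higher level binds tighter
'-' has higher precedence than '&'


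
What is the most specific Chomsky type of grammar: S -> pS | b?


Right-linear: every RHS is a terminal or a terminal followed by one nonterminal
Classification: Type 3 (Regular)


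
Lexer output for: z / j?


Scan left to right, longest-match per lexeme
Tokens: ID(z), OP(/), ID(j)


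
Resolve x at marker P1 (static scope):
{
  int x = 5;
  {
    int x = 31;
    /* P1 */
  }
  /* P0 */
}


x declared in the same block as P1
x = 31


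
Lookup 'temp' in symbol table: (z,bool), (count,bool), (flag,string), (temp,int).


Lookup 'temp' → type int


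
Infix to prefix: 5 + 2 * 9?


'*' binds tighter: tree is (+ 5 (* 2 9))
Prefix: + 5 * 2 9


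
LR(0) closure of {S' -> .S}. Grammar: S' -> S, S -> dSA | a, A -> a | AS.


Start: S' -> .S
For each item with dot before a nonterminal B, add B -> .γ for every B-production
Closure: [S' -> .S, S -> .dSA, S -> .a]


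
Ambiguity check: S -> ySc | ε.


balanced y^n…c^n: each string has a unique parse
Unambiguous


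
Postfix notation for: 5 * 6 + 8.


Left to right (same or higher precedence on left)
Postfix: 5 6 * 8 +


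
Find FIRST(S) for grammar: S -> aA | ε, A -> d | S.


Per alternative of S: FIRST(aA) = {a}; FIRST(ε) = {ε}
FIRST(S) = {a, ε}


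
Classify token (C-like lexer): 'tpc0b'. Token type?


Pattern: letter/underscore followed by alphanumerics, not a keyword
Type: IDENTIFIER


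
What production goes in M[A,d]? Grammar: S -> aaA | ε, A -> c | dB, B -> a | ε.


For [A, d]: 'd' ∈ FIRST(dB)
Entry: A -> dB


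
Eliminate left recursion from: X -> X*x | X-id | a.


Left-recursive alternatives: X*x, X-id; non-recursive: a
Introduce X': X -> aX', X' -> *xX' | -idX' | ε


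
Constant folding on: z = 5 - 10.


5 - 10 = -5 at compile time
Optimized: z = -5


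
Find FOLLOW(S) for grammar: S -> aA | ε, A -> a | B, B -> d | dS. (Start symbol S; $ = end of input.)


$ ∈ FOLLOW(S). For each A -> αBβ: add FIRST(β)\{ε} to FOLLOW(B); if β nullable, add FOLLOW(A).
FOLLOW(S) = {$}


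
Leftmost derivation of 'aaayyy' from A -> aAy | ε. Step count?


Derivation: A => aAy => aaAyy => aaaAyyy => aaayyy
Steps: 4


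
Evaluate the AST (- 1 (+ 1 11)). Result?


Evaluate inner: (+ 1 11) = 12
Evaluate root: (- 1 12) = -11
Result: -11


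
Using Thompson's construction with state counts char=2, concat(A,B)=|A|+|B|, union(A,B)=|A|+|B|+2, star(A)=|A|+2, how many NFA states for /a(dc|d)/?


Syntax tree has 4 char leaf(s), 1 union(s), 0 star(s)
chars contribute 4×2 = 8; each union adds +2; each star adds +2
Total: 8 + 2 + 0 = 10 states


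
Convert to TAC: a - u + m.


Break into single-operator statements:
t1 = a - u
t2 = t1 + m


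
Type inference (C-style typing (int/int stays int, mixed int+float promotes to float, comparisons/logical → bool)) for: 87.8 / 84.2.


Operand types: float / float
Rule: mixed int/float promotes to float; int/int stays int
Result type: float


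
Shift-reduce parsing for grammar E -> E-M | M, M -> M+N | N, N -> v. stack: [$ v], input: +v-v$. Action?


'v' on top is the handle for N -> v
Action: reduce (N -> v)


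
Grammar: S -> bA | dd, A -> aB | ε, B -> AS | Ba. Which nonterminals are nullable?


A nonterminal is nullable iff some alternative derives ε (directly, or every symbol in it is nullable)
Nullable: {A}


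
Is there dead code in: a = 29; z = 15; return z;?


a is assigned but never read
Dead: 'a = 29'


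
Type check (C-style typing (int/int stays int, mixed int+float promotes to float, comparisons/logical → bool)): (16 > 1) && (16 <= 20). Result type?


Operand types: bool && bool
Rule: logical operators take bool operands and yield bool
Result type: bool


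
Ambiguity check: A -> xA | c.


right-linear, alternatives start with distinct terminals 'x' vs 'c': unique leftmost derivation
Unambiguous


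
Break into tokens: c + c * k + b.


Scan left to right, longest-match per lexeme
Tokens: ID(c), OP(+), ID(c), OP(*), ID(k), OP(+), ID(b)


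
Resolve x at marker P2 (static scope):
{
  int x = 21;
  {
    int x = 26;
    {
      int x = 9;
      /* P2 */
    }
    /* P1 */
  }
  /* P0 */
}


x declared in the same block as P2
x = 9


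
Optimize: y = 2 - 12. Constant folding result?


2 - 12 = -10 at compile time
Optimized: y = -10


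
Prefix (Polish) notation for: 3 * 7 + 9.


left-to-right (same/higher precedence on left): tree is (+ (* 3 7) 9)
Prefix: + * 3 7 9


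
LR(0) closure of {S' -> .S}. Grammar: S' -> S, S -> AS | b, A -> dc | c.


Start: S' -> .S
For each item with dot before a nonterminal B, add B -> .γ for every B-production
Closure: [S' -> .S, S -> .AS, S -> .b, A -> .dc, A -> .c]


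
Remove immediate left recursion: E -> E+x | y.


Left-recursive alternatives: E+x; non-recursive: y
Introduce E': E -> yE', E' -> +xE' | ε


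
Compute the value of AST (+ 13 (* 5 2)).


Evaluate inner: (* 5 2) = 10
Evaluate root: (+ 13 10) = 23
Result: 23


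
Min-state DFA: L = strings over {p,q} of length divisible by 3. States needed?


Track length mod 3: states 0..2, accept at 0
Minimal DFA: 3 states


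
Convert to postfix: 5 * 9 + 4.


Left to right (same or higher precedence on left)
Postfix: 5 9 * 4 +


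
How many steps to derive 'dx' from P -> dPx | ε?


Derivation: P => dPx => dx
Steps: 2


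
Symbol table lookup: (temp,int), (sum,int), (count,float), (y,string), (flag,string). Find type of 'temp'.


Lookup 'temp' → type int


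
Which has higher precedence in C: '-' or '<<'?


'-' is additive (level 9); '<<' is shift (level 8)
Higher level binds tighter
'-' has higher precedence than '<<'


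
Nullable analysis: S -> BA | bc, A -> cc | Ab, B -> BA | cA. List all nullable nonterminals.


A nonterminal is nullable iff some alternative derives ε (directly, or every symbol in it is nullable)
Nullable: {}


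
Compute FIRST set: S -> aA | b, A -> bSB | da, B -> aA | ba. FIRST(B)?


Per alternative of B: FIRST(aA) = {a}; FIRST(ba) = {b}
FIRST(B) = {a, b}


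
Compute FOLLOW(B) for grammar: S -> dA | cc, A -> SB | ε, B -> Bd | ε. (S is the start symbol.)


$ ∈ FOLLOW(S). For each A -> αBβ: add FIRST(β)\{ε} to FOLLOW(B); if β nullable, add FOLLOW(A).
FOLLOW(B) = {$, d}


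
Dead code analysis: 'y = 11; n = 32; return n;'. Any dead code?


y is assigned but never read
Dead: 'y = 11'


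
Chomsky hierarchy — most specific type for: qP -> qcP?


LHS has context (more than one symbol) and |LHS| ≤ |RHS|
Classification: Type 1 (Context-Sensitive)


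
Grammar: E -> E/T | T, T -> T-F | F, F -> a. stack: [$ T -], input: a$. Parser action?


no handle; shift 'a'
Action: shift


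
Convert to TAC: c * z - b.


Break into single-operator statements:
t1 = c * z
t2 = t1 - b


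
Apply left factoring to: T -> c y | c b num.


Common prefix: 'c'
Factored: T -> c T', T' -> y | b num


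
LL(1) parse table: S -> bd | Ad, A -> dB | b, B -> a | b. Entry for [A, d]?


For [A, d]: 'd' ∈ FIRST(dB)
Entry: A -> dB


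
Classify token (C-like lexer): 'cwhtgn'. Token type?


Pattern: letter/underscore followed by alphanumerics, not a keyword
Type: IDENTIFIER


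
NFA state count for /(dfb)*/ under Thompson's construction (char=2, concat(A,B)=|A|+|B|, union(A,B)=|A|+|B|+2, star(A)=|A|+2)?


Syntax tree has 3 char leaf(s), 0 union(s), 1 star(s)
chars contribute 3×2 = 6; each union adds +2; each star adds +2
Total: 6 + 0 + 2 = 8 states


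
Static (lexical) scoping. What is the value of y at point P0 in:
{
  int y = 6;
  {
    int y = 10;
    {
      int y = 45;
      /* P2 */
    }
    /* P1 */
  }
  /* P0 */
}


y declared in the same block as P0
y = 6


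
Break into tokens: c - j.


Scan left to right, longest-match per lexeme
Tokens: ID(c), OP(-), ID(j)


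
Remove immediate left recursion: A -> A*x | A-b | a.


Left-recursive alternatives: A*x, A-b; non-recursive: a
Introduce A': A -> aA', A' -> *xA' | -bA' | ε


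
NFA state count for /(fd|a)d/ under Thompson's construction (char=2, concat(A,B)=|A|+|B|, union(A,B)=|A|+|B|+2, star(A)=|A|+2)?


Syntax tree has 4 char leaf(s), 1 union(s), 0 star(s)
chars contribute 4×2 = 8; each union adds +2; each star adds +2
Total: 8 + 2 + 0 = 10 states


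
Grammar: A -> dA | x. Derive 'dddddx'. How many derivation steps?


Derivation: A => dA => ddA => dddA => ddddA => dddddA => dddddx
Steps: 6


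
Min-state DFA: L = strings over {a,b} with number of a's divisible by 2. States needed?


Track (count of a) mod 2: states 0..1, accept at 0
Minimal DFA: 2 states


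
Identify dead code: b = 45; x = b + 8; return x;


b is read by x's definition; x is returned
No dead code


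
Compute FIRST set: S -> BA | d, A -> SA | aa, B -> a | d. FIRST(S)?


Per alternative of S: FIRST(BA) = {a, d}; FIRST(d) = {d}
FIRST(S) = {a, d}


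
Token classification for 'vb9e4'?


Pattern: letter/underscore followed by alphanumerics, not a keyword
Type: IDENTIFIER


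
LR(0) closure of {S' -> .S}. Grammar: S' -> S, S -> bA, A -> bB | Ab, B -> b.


Start: S' -> .S
For each item with dot before a nonterminal B, add B -> .γ for every B-production
Closure: [S' -> .S, S -> .bA]


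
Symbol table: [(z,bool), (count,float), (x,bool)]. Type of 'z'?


Lookup 'z' → type bool


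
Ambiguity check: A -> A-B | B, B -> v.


precedence layered via separate nonterminal B: deterministic
Unambiguous


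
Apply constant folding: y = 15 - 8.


15 - 8 = 7 at compile time
Optimized: y = 7


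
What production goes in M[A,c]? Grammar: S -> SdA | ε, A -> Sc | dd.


For [A, c]: 'c' ∈ FIRST(Sc)
Entry: A -> Sc


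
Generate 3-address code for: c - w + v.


Break into single-operator statements:
t1 = c - w
t2 = t1 + v


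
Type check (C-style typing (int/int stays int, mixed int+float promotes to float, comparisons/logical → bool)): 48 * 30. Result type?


Operand types: int * int
Rule: mixed int/float promotes to float; int/int stays int
Result type: int


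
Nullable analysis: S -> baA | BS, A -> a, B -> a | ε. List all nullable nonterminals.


A nonterminal is nullable iff some alternative derives ε (directly, or every symbol in it is nullable)
Nullable: {B}


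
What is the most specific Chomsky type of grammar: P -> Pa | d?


Left-linear: every RHS is a terminal or one nonterminal followed by a terminal
Classification: Type 3 (Regular)


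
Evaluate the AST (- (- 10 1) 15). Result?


Evaluate inner: (- 10 1) = 9
Evaluate root: (- 9 15) = -6
Result: -6


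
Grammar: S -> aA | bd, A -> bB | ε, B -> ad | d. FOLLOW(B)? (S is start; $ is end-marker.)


$ ∈ FOLLOW(S). For each A -> αBβ: add FIRST(β)\{ε} to FOLLOW(B); if β nullable, add FOLLOW(A).
FOLLOW(B) = {$}


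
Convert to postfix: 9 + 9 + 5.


Left to right (same or higher precedence on left)
Postfix: 9 9 + 5 +


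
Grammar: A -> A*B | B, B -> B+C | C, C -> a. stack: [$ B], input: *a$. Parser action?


lookahead ∉ {+} so B won't extend; reduce A -> B
Action: reduce (A -> B)


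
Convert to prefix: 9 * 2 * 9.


left-to-right (same/higher precedence on left): tree is (* (* 9 2) 9)
Prefix: * * 9 2 9


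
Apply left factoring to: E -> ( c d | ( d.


Common prefix: '('
Factored: E -> ( E', E' -> c d | d


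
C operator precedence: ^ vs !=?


'!=' is equality (level 6); '^' is bitwise XOR (level 4)
Higher level binds tighter
'!=' has higher precedence than '^'


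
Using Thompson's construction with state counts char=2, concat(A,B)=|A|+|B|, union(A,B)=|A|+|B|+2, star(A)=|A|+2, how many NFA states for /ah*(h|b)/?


Syntax tree has 4 char leaf(s), 1 union(s), 1 star(s)
chars contribute 4×2 = 8; each union adds +2; each star adds +2
Total: 8 + 2 + 2 = 12 states


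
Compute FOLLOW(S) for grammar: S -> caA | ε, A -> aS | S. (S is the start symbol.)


$ ∈ FOLLOW(S). For each A -> αBβ: add FIRST(β)\{ε} to FOLLOW(B); if β nullable, add FOLLOW(A).
FOLLOW(S) = {$}


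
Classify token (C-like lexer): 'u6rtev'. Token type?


Pattern: letter/underscore followed by alphanumerics, not a keyword
Type: IDENTIFIER


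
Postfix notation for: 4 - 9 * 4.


* has higher precedence, evaluate 9*4 first
Postfix: 4 9 4 * -


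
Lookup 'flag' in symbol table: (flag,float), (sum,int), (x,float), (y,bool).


Lookup 'flag' → type float


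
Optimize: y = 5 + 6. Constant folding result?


5 + 6 = 11 at compile time
Optimized: y = 11


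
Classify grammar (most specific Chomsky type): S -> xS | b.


Right-linear: every RHS is a terminal or a terminal followed by one nonterminal
Classification: Type 3 (Regular)


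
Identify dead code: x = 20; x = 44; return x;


first assignment to x is overwritten before any read
Dead: 'x = 20'


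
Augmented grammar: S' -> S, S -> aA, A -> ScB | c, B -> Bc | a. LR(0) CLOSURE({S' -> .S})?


Start: S' -> .S
For each item with dot before a nonterminal B, add B -> .γ for every B-production
Closure: [S' -> .S, S -> .aA]


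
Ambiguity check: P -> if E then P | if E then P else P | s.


dangling else: 'if E then if E then s else s' parses two ways
Ambiguous


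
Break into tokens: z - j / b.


Scan left to right, longest-match per lexeme
Tokens: ID(z), OP(-), ID(j), OP(/), ID(b)


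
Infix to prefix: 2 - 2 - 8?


left-to-right (same/higher precedence on left): tree is (- (- 2 2) 8)
Prefix: - - 2 2 8


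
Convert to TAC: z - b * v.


Break into single-operator statements:
t1 = b * v
t2 = z - t1


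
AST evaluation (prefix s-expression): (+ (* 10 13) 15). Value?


Evaluate inner: (* 10 13) = 130
Evaluate root: (+ 130 15) = 145
Result: 145


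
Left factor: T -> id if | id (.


Common prefix: 'id'
Factored: T -> id T', T' -> if | (


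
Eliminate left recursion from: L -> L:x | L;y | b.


Left-recursive alternatives: L:x, L;y; non-recursive: b
Introduce L': L -> bL', L' -> :xL' | ;yL' | ε


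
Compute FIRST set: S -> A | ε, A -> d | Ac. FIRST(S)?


Per alternative of S: FIRST(A) = {d}; FIRST(ε) = {ε}
FIRST(S) = {d, ε}


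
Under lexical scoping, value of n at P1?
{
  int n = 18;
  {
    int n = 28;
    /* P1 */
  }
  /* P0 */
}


n declared in the same block as P1
n = 28


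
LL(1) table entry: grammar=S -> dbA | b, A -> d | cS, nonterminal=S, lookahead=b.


For [S, b]: 'b' ∈ FIRST(b)
Entry: S -> b


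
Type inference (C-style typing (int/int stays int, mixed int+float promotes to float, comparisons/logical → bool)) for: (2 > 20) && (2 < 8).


Operand types: bool && bool
Rule: logical operators take bool operands and yield bool
Result type: bool


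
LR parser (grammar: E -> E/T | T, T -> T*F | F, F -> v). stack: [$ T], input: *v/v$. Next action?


shift '*' to continue T -> T*F
Action: shift


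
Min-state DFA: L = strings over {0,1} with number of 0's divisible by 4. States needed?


Track (count of 0) mod 4: states 0..3, accept at 0
Minimal DFA: 4 states


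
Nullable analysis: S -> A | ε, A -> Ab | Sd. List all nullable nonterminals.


A nonterminal is nullable iff some alternative derives ε (directly, or every symbol in it is nullable)
Nullable: {S}


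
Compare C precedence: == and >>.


'>>' is shift (level 8); '==' is equality (level 6)
Higher level binds tighter
'>>' has higher precedence than '=='


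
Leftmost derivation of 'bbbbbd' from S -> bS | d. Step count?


Derivation: S => bS => bbS => bbbS => bbbbS => bbbbbS => bbbbbd
Steps: 6


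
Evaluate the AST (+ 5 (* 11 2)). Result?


Evaluate inner: (* 11 2) = 22
Evaluate root: (+ 5 22) = 27
Result: 27


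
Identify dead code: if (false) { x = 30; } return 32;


condition is constant false, so the whole block is unreachable
Dead: 'if (false) { x = 30; }'


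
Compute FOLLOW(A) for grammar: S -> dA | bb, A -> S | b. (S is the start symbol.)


$ ∈ FOLLOW(S). For each A -> αBβ: add FIRST(β)\{ε} to FOLLOW(B); if β nullable, add FOLLOW(A).
FOLLOW(A) = {$}


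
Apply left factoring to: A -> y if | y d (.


Common prefix: 'y'
Factored: A -> y A', A' -> if | d (


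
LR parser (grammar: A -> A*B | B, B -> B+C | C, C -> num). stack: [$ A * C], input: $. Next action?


'C' (not preceded by B+) is the handle for B -> C
Action: reduce (B -> C)


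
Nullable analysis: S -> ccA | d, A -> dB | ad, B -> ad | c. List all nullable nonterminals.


A nonterminal is nullable iff some alternative derives ε (directly, or every symbol in it is nullable)
Nullable: {}


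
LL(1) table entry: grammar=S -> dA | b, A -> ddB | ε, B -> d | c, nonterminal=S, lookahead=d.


For [S, d]: 'd' ∈ FIRST(dA)
Entry: S -> dA


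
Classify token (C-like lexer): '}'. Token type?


Pattern: delimiter/punctuation
Type: PUNCTUATION


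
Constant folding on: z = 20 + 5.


20 + 5 = 25 at compile time
Optimized: z = 25


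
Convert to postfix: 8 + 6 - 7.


Left to right (same or higher precedence on left)
Postfix: 8 6 + 7 -


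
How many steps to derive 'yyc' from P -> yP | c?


Derivation: P => yP => yyP => yyc
Steps: 3


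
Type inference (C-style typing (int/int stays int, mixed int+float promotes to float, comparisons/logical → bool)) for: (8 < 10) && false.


Operand types: bool && bool
Rule: logical operators take bool operands and yield bool
Result type: bool


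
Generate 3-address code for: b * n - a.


Break into single-operator statements:
t1 = b * n
t2 = t1 - a


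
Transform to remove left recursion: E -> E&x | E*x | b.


Left-recursive alternatives: E&x, E*x; non-recursive: b
Introduce E': E -> bE', E' -> &xE' | *xE' | ε


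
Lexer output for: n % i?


Scan left to right, longest-match per lexeme
Tokens: ID(n), OP(%), ID(i)


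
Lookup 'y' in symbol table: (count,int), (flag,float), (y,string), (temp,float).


Lookup 'y' → type string


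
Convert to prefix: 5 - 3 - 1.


left-to-right (same/higher precedence on left): tree is (- (- 5 3) 1)
Prefix: - - 5 3 1


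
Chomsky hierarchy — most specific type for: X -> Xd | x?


Left-linear: every RHS is a terminal or one nonterminal followed by a terminal
Classification: Type 3 (Regular)


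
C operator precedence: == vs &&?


'==' is equality (level 6); '&&' is logical AND (level 2)
Higher level binds tighter
'==' has higher precedence than '&&'


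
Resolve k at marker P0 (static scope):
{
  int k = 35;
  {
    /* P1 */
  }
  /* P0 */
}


k declared in the same block as P0
k = 35


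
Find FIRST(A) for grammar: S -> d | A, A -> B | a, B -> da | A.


Per alternative of A: FIRST(B) = {a, d}; FIRST(a) = {a}
FIRST(A) = {a, d}


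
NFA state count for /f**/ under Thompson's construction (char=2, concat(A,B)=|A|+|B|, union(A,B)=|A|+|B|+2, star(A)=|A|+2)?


Syntax tree has 1 char leaf(s), 0 union(s), 2 star(s)
chars contribute 1×2 = 2; each union adds +2; each star adds +2
Total: 2 + 0 + 4 = 6 states


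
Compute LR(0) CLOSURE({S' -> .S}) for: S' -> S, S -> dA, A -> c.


Start: S' -> .S
For each item with dot before a nonterminal B, add B -> .γ for every B-production
Closure: [S' -> .S, S -> .dA]


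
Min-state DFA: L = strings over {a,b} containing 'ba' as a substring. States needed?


KMP-style automaton: 2 progress states + 1 absorbing accept = 3
Minimal DFA: 3 states


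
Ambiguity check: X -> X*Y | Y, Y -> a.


precedence layered via separate nonterminal Y: deterministic
Unambiguous


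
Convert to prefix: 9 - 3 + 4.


left-to-right (same/higher precedence on left): tree is (+ (- 9 3) 4)
Prefix: + - 9 3 4


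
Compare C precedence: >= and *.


'*' is multiplicative (level 10); '>=' is relational (level 7)
Higher level binds tighter
'*' has higher precedence than '>='


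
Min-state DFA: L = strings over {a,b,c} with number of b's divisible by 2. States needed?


Track (count of b) mod 2: states 0..1, accept at 0
Minimal DFA: 2 states


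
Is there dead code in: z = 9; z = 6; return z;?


first assignment to z is overwritten before any read
Dead: 'z = 9'


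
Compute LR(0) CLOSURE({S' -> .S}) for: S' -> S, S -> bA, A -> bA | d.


Start: S' -> .S
For each item with dot before a nonterminal B, add B -> .γ for every B-production
Closure: [S' -> .S, S -> .bA]


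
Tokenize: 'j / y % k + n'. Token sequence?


Scan left to right, longest-match per lexeme
Tokens: ID(j), OP(/), ID(y), OP(%), ID(k), OP(+), ID(n)


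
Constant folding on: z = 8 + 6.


8 + 6 = 14 at compile time
Optimized: z = 14


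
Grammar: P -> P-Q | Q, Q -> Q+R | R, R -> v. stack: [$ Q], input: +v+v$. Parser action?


shift '+' to continue Q -> Q+R
Action: shift


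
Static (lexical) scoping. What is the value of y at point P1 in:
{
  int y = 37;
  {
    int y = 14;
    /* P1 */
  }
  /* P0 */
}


y declared in the same block as P1
y = 14


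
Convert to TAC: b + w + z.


Break into single-operator statements:
t1 = b + w
t2 = t1 + z


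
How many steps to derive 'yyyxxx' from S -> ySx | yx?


Derivation: S => ySx => yySxx => yyyxxx
Steps: 3


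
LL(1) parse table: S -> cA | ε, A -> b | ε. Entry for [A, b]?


For [A, b]: 'b' ∈ FIRST(b)
Entry: A -> b


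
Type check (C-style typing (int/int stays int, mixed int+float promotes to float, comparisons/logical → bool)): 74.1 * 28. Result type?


Operand types: float * int
Rule: mixed int/float promotes to float; int/int stays int
Result type: float


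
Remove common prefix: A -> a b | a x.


Common prefix: 'a'
Factored: A -> a A', A' -> b | x


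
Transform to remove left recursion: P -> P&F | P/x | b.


Left-recursive alternatives: P&F, P/x; non-recursive: b
Introduce P': P -> bP', P' -> &FP' | /xP' | ε


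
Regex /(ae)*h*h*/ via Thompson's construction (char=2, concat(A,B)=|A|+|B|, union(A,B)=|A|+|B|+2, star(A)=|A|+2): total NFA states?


Syntax tree has 4 char leaf(s), 0 union(s), 3 star(s)
chars contribute 4×2 = 8; each union adds +2; each star adds +2
Total: 8 + 0 + 6 = 14 states


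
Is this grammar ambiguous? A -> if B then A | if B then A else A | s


dangling else: 'if B then if B then s else s' parses two ways
Ambiguous


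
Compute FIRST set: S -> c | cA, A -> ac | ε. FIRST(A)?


Per alternative of A: FIRST(ac) = {a}; FIRST(ε) = {ε}
FIRST(A) = {a, ε}


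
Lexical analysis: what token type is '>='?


Pattern: operator symbol
Type: OPERATOR


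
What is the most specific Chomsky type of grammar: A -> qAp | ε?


Single nonterminal LHS, but q^n p^n is not regular
Classification: Type 2 (Context-Free)


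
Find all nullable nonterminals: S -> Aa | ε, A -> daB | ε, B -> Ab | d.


A nonterminal is nullable iff some alternative derives ε (directly, or every symbol in it is nullable)
Nullable: {A, S}


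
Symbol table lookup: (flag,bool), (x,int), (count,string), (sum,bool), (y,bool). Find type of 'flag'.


Lookup 'flag' → type bool


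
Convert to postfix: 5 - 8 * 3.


* has higher precedence, evaluate 8*3 first
Postfix: 5 8 3 * -


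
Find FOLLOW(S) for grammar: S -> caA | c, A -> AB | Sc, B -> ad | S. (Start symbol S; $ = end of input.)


$ ∈ FOLLOW(S). For each A -> αBβ: add FIRST(β)\{ε} to FOLLOW(B); if β nullable, add FOLLOW(A).
FOLLOW(S) = {$, a, c}


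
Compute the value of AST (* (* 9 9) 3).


Evaluate inner: (* 9 9) = 81
Evaluate root: (* 81 3) = 243
Result: 243


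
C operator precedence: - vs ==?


'-' is additive (level 9); '==' is equality (level 6)
Higher level binds tighter
'-' has higher precedence than '=='


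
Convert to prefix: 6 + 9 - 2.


left-to-right (same/higher precedence on left): tree is (- (+ 6 9) 2)
Prefix: - + 6 9 2


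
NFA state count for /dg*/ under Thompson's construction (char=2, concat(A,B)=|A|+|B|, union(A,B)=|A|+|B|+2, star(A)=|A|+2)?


Syntax tree has 2 char leaf(s), 0 union(s), 1 star(s)
chars contribute 2×2 = 4; each union adds +2; each star adds +2
Total: 4 + 0 + 2 = 6 states


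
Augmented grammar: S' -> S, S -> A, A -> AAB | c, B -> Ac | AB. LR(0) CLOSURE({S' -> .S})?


Start: S' -> .S
For each item with dot before a nonterminal B, add B -> .γ for every B-production
Closure: [S' -> .S, S -> .A, A -> .AAB, A -> .c]


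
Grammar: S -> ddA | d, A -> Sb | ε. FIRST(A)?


Per alternative of A: FIRST(Sb) = {d}; FIRST(ε) = {ε}
FIRST(A) = {d, ε}


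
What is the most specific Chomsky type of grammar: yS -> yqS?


LHS has context (more than one symbol) and |LHS| ≤ |RHS|
Classification: Type 1 (Context-Sensitive)


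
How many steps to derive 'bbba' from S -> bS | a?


Derivation: S => bS => bbS => bbbS => bbba
Steps: 4


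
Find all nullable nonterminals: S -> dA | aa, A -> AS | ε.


A nonterminal is nullable iff some alternative derives ε (directly, or every symbol in it is nullable)
Nullable: {A}


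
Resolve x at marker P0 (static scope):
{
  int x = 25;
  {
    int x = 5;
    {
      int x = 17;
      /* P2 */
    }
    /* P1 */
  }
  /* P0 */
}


x declared in the same block as P0
x = 25
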